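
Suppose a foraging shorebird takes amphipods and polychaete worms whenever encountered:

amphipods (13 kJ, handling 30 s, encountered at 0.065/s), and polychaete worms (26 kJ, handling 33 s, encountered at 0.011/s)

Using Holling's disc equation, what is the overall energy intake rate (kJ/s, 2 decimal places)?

0.34 kJ/s

Energy encountered per unit search time: 0.065×13 + 0.011×26 = 1.131 kJ/s.
Handling time per unit search time: 0.065×30 + 0.011×33 = 2.313.
Rate = 1.131/(1 + 2.313) = 0.3414 kJ/s.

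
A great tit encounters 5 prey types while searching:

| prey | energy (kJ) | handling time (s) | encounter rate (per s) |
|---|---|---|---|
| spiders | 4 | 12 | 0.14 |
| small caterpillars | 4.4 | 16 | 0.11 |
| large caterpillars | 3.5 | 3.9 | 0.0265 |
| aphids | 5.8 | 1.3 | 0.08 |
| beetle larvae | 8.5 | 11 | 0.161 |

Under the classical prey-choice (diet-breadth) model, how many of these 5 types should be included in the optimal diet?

Rank by E/h (kJ/s): aphids 4.46, large caterpillars 0.897, beetle larvae 0.773, spiders 0.333, small caterpillars 0.275. Include each in turn until the next type's E/h falls below the running intake rate.
Rate on top 1: 0.4203. large caterpillars: 0.897 > 0.4203 → include.
Rate on top 2: 0.4611. beetle larvae: 0.773 > 0.4611 → include.
Rate on top 3: 0.6464. spiders: 0.333 < 0.6464 → exclude; stop.
Optimal diet: aphids, large caterpillars, beetle larvae — 3 of 5 types.

3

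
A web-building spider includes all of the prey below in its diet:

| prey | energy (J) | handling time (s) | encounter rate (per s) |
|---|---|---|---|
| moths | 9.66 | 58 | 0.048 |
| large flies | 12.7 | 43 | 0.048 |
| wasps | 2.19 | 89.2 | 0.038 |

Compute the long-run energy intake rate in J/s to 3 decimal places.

Energy encountered per unit search time: 0.048×9.66 + 0.048×12.7 + 0.038×2.19 = 1.157 J/s.
Handling time per unit search time: 0.048×58 + 0.048×43 + 0.038×89.2 = 8.238.
Rate = 1.157/(1 + 8.238) = 0.1252 J/s.

0.125 J/s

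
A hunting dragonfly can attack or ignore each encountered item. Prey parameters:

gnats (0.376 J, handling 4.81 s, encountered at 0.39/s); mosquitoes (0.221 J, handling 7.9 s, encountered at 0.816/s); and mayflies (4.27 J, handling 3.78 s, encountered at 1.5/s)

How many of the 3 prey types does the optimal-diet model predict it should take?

Rank by E/h (J/s): mayflies 1.13, gnats 0.0782, mosquitoes 0.028. Include each in turn until the next type's E/h falls below the running intake rate.
Rate on top 1: 0.9603. gnats: 0.0782 < 0.9603 → exclude; stop.
Optimal diet: mayflies — 1 of 3 types.

1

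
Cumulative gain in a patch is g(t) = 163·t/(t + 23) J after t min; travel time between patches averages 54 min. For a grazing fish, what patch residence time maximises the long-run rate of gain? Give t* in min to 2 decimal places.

By the marginal value theorem, leave when the instantaneous gain rate g'(t) equals the habitat-wide average g(t)/(T + t).
g'(t) = 163·23/(t + 23)². Setting 163·23/(t+23)² = 163t/[(t+23)(54+t)] gives 23(54+t) = t(t+23), so t² = 23×54 = 1242.
t* = √1242 = 35.24 min.

35.24 min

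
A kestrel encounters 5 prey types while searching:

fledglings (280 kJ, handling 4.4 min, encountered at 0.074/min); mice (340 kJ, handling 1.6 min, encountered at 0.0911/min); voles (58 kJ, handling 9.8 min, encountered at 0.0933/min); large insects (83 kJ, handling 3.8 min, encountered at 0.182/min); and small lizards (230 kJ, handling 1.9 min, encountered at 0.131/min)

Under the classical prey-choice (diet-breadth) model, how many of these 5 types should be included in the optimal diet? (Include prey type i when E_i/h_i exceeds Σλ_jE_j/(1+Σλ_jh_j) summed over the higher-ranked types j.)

3

Profitabilities (E/h, kJ/min): mice 212, small lizards 121, fledglings 63.6, large insects 21.8, voles 5.92. Add prey in this order while the next type's profitability exceeds the intake rate on those already taken.
Rate on top 1: 27.03. small lizards: 121 > 27.03 → include.
Rate on top 2: 43.81. fledglings: 63.6 > 43.81 → include.
Rate on top 3: 47.56. large insects: 21.8 < 47.56 → exclude; stop.
Optimal diet: mice, small lizards, fledglings — 3 of 5 types.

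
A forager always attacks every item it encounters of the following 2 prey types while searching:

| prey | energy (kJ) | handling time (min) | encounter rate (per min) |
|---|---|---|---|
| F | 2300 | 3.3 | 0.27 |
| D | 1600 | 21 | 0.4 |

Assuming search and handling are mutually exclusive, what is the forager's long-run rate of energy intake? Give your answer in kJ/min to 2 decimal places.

122.53 kJ/min

Energy encountered per unit search time: 0.27×2300 + 0.4×1600 = 1261 kJ/min.
Handling time per unit search time: 0.27×3.3 + 0.4×21 = 9.291.
Rate = 1261/(1 + 9.291) = 122.5 kJ/min.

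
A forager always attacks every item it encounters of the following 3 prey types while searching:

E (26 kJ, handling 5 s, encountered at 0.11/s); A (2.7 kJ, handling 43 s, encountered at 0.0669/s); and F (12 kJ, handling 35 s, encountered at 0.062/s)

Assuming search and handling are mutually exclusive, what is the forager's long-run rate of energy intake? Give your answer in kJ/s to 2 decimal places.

R = Σλ_iE_i / (1 + Σλ_ih_i)
Numerator: 0.11×26 + 0.0669×2.7 + 0.062×12 = 3.785
Denominator: 1 + 0.11×5 + 0.0669×43 + 0.062×35 = 6.597
R = 3.785/6.597 = 0.5737 kJ/s

0.57 kJ/s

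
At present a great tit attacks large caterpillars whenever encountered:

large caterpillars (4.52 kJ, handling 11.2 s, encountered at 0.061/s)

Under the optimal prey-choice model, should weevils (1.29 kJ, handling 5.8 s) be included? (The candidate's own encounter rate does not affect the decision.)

Intake rate on the current diet: R = (0.061×4.52) / (1 + 0.061×11.2) = 0.2757/1.683 = 0.1638 kJ/s.
weevils: E/h = 1.29/5.8 = 0.2224 kJ/s.
Since 0.2224 > R, including weevils increases the long-run rate.

Yes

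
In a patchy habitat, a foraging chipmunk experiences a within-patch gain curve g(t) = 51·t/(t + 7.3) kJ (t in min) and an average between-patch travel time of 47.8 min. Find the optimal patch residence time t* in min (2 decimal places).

18.68 min

Maximise g(t)/(T+t): set derivative to zero → g'(t)(T+t) = g(t).
g'(t) = 51·7.3/(t + 7.3)². Setting 51·7.3/(t+7.3)² = 51t/[(t+7.3)(47.8+t)] gives 7.3(47.8+t) = t(t+7.3), so t² = 7.3×47.8 = 348.9.
t* = √348.9 = 18.68 min.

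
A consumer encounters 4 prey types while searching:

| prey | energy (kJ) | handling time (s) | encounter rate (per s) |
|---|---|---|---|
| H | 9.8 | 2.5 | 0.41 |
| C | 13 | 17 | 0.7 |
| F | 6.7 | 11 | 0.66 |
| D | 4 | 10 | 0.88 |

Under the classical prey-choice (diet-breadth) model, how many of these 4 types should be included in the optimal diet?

1

Profitabilities (E/h, kJ/s): H 3.92, C 0.765, F 0.609, D 0.4. Add prey in this order while the next type's profitability exceeds the intake rate on those already taken.
Rate on top 1: 1.984. C: 0.765 < 1.984 → exclude; stop.
Optimal diet: H — 1 of 4 types.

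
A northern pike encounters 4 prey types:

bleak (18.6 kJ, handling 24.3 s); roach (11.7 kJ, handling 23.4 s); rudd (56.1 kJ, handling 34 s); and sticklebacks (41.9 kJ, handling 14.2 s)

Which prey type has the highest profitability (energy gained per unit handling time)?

Profitability E/h (kJ/s): bleak = 18.6/24.3 = 0.765, roach = 11.7/23.4 = 0.5, rudd = 56.1/34 = 1.65, sticklebacks = 41.9/14.2 = 2.95.
Ranked: sticklebacks > rudd > bleak > roach.

sticklebacks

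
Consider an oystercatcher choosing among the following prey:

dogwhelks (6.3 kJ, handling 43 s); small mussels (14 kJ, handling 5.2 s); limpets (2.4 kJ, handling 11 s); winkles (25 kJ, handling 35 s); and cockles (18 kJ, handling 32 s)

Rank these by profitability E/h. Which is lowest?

Profitability E/h (kJ/s): dogwhelks = 6.3/43 = 0.147, small mussels = 14/5.2 = 2.69, limpets = 2.4/11 = 0.218, winkles = 25/35 = 0.714, cockles = 18/32 = 0.562.
Ranked: small mussels > winkles > cockles > limpets > dogwhelks.

dogwhelks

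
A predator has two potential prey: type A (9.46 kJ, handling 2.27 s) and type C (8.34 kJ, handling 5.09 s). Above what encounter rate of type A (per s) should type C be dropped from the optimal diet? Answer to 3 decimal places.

0.285 per s

The zero-one rule: include type C iff E₂/h₂ > λE₁/(1+λh₁). Equality gives the switch point.
λE₁h₂ = E₂ + λE₂h₁ ⇒ λ = E₂/(E₁h₂ − E₂h₁) = 8.34/(48.15 − 18.93) = 0.2854 per s.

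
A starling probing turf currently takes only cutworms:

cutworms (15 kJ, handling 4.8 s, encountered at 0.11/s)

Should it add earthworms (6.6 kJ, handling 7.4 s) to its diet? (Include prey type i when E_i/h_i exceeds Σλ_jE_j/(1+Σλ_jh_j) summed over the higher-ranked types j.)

No

Intake rate on the current diet: R = (0.11×15) / (1 + 0.11×4.8) = 1.65/1.528 = 1.08 kJ/s.
Profitability of earthworms: 6.6/7.4 = 0.8919 kJ/s.
0.8919 < 1.08, so adding earthworms would lower the average — exclude it.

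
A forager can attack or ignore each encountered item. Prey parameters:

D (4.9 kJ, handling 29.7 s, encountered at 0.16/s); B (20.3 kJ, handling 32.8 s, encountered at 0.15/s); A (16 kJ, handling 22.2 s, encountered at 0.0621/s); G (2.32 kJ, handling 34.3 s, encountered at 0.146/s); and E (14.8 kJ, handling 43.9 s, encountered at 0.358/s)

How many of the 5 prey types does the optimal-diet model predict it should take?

Profitabilities (E/h, kJ/s): A 0.721, B 0.619, E 0.337, D 0.165, G 0.0676. Add prey in this order while the next type's profitability exceeds the intake rate on those already taken.
Rate on top 1: 0.4177. B: 0.619 > 0.4177 → include.
Rate on top 2: 0.5533. E: 0.337 < 0.5533 → exclude; stop.
Optimal diet: A, B — 2 of 5 types.

2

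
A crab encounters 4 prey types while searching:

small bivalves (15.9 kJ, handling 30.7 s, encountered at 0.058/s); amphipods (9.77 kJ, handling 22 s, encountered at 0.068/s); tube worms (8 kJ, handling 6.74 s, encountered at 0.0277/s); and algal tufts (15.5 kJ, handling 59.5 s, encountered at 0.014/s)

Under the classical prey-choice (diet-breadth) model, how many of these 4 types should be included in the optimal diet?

E/h in descending order: tube worms 1.19, small bivalves 0.518, amphipods 0.444, algal tufts 0.261 kJ/s. The optimal diet is the largest prefix of this list for which every included type satisfies E_i/h_i > R on the types above it.
Rate on top 1: 0.1867. small bivalves: 0.518 > 0.1867 → include.
Rate on top 2: 0.3855. amphipods: 0.444 > 0.3855 → include.
Rate on top 3: 0.4051. algal tufts: 0.261 < 0.4051 → exclude; stop.
Optimal diet: tube worms, small bivalves, amphipods — 3 of 4 types.

3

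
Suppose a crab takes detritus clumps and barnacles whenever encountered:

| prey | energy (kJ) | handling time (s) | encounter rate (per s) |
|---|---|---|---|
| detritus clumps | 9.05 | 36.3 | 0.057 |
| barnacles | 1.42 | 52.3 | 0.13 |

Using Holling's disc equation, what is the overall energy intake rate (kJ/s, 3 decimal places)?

0.071 kJ/s

R = (0.057×9.05 + 0.13×1.42) / (1 + 0.057×36.3 + 0.13×52.3) = 0.7005/9.868 = 0.07098 kJ/s.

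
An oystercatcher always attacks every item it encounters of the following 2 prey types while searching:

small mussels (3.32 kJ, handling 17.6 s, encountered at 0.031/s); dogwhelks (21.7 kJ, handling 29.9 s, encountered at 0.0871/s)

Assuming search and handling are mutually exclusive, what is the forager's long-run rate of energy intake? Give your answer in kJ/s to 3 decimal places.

0.480 kJ/s

R = Σλ_iE_i / (1 + Σλ_ih_i)
Numerator: 0.031×3.32 + 0.0871×21.7 = 1.993
Denominator: 1 + 0.031×17.6 + 0.0871×29.9 = 4.15
R = 1.993/4.15 = 0.4803 kJ/s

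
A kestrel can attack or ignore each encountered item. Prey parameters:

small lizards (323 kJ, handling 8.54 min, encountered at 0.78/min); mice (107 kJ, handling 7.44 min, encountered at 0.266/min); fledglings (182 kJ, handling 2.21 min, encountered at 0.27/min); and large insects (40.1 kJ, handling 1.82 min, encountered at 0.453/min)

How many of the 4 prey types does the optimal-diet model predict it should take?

2

Profitabilities (E/h, kJ/min): fledglings 82.4, small lizards 37.8, large insects 22, mice 14.4. Add prey in this order while the next type's profitability exceeds the intake rate on those already taken.
Rate on top 1: 30.78. small lizards: 37.8 > 30.78 → include.
Rate on top 2: 36.46. large insects: 22 < 36.46 → exclude; stop.
Optimal diet: fledglings, small lizards — 2 of 4 types.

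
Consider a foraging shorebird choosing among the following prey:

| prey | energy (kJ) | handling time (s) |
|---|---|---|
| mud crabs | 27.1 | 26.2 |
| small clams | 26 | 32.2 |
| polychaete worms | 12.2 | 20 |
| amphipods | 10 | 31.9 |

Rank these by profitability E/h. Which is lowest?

amphipods

In descending order of E/h:
mud crabs: 27.1/26.2 = 1.03 kJ/s
small clams: 26/32.2 = 0.807 kJ/s
polychaete worms: 12.2/20 = 0.61 kJ/s
amphipods: 10/31.9 = 0.313 kJ/s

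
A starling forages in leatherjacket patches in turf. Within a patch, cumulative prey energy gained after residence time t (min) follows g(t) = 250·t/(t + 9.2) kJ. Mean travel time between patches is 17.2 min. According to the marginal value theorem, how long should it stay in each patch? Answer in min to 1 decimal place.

12.6 min

Optimal t* satisfies g'(t*) = g(t*)/(T + t*).
g'(t) = 250·9.2/(t + 9.2)². Setting 250·9.2/(t+9.2)² = 250t/[(t+9.2)(17.2+t)] gives 9.2(17.2+t) = t(t+9.2), so t² = 9.2×17.2 = 158.2.
t* = √158.2 = 12.58 min.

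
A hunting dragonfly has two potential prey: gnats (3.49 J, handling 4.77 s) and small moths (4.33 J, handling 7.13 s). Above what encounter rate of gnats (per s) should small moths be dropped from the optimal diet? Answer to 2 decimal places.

1.02 per s

At the threshold, the rate on gnats alone equals the profitability of small moths: λ·3.49/(1 + λ·4.77) = 4.33/7.13 = 0.6073.
Rearranging, λ(3.49 − 0.6073×4.77) = 0.6073, so λ = 0.6073/0.5932 = 1.024 per s.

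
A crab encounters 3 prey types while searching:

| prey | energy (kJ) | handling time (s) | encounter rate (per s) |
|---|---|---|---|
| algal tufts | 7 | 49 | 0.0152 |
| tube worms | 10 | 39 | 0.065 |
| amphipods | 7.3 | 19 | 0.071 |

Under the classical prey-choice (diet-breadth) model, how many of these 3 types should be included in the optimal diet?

2

E/h in descending order: amphipods 0.384, tube worms 0.256, algal tufts 0.143 kJ/s. The optimal diet is the largest prefix of this list for which every included type satisfies E_i/h_i > R on the types above it.
Rate on top 1: 0.2206. tube worms: 0.256 > 0.2206 → include.
Rate on top 2: 0.2392. algal tufts: 0.143 < 0.2392 → exclude; stop.
Optimal diet: amphipods, tube worms — 2 of 3 types.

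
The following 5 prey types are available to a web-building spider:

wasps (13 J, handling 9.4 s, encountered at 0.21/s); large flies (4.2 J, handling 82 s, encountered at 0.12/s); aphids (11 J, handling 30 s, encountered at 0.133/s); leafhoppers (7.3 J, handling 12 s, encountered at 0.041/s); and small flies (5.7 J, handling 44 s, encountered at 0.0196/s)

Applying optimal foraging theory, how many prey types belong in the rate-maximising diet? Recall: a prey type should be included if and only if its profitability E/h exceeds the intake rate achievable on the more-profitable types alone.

E/h in descending order: wasps 1.38, leafhoppers 0.608, aphids 0.367, small flies 0.13, large flies 0.0512 J/s. The optimal diet is the largest prefix of this list for which every included type satisfies E_i/h_i > R on the types above it.
Rate on top 1: 0.918. leafhoppers: 0.608 < 0.918 → exclude; stop.
Optimal diet: wasps — 1 of 5 types.

1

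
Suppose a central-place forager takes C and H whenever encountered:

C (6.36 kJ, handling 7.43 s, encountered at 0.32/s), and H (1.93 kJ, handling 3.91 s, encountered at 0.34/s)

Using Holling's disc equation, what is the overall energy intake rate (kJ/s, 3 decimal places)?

0.572 kJ/s

R = Σλ_iE_i / (1 + Σλ_ih_i)
Numerator: 0.32×6.36 + 0.34×1.93 = 2.691
Denominator: 1 + 0.32×7.43 + 0.34×3.91 = 4.707
R = 2.691/4.707 = 0.5718 kJ/s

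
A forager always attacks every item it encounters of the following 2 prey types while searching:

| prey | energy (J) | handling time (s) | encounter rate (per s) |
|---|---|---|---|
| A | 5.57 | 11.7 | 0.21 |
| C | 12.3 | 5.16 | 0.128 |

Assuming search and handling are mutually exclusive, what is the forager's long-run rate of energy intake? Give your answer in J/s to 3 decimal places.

0.666 J/s

R = Σλ_iE_i / (1 + Σλ_ih_i)
Numerator: 0.21×5.57 + 0.128×12.3 = 2.744
Denominator: 1 + 0.21×11.7 + 0.128×5.16 = 4.117
R = 2.744/4.117 = 0.6665 J/s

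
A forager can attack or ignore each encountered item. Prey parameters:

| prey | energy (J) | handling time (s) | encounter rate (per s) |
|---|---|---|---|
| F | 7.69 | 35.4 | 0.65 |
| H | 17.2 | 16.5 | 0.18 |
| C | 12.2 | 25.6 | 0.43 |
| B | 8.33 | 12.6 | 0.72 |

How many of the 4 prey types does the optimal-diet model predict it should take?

1

E/h in descending order: H 1.04, B 0.661, C 0.477, F 0.217 J/s. The optimal diet is the largest prefix of this list for which every included type satisfies E_i/h_i > R on the types above it.
Rate on top 1: 0.7798. B: 0.661 < 0.7798 → exclude; stop.
Optimal diet: H — 1 of 4 types.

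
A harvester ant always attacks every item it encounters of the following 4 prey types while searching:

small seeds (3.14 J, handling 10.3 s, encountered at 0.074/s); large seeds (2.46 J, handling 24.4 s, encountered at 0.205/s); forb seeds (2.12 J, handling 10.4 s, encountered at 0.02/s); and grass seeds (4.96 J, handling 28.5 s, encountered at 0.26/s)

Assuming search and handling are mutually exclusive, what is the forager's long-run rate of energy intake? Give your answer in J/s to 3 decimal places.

0.144 J/s

R = Σλ_iE_i / (1 + Σλ_ih_i)
Numerator: 0.074×3.14 + 0.205×2.46 + 0.02×2.12 + 0.26×4.96 = 2.069
Denominator: 1 + 0.074×10.3 + 0.205×24.4 + 0.02×10.4 + 0.26×28.5 = 14.38
R = 2.069/14.38 = 0.1438 J/s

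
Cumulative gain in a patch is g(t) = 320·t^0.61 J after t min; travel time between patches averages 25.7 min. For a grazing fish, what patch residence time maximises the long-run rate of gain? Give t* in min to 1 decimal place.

40.2 min

Maximise g(t)/(T+t): set derivative to zero → g'(t)(T+t) = g(t).
g'(t) = 0.61·320·t^-0.39. Setting 0.61·320·t^-0.39 = 320·t^0.61/(25.7+t) gives 0.61(25.7+t) = t, so 0.39·t = 0.61×25.7.
t* = 0.61×25.7/0.39 = 40.2 min.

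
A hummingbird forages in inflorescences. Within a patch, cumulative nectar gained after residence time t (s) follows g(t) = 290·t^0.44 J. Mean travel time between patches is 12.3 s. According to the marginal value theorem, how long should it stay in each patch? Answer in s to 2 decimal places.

9.66 s

By the marginal value theorem, leave when the instantaneous gain rate g'(t) equals the habitat-wide average g(t)/(T + t).
g'(t) = 0.44·290·t^-0.56. Setting 0.44·290·t^-0.56 = 290·t^0.44/(12.3+t) gives 0.44(12.3+t) = t, so 0.56·t = 0.44×12.3.
t* = 0.44×12.3/0.56 = 9.664 s.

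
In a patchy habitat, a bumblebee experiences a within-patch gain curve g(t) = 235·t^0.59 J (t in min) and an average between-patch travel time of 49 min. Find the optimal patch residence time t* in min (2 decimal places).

Maximise g(t)/(T+t): set derivative to zero → g'(t)(T+t) = g(t).
g'(t) = 0.59·235·t^-0.41. Setting 0.59·235·t^-0.41 = 235·t^0.59/(49+t) gives 0.59(49+t) = t, so 0.41·t = 0.59×49.
t* = 0.59×49/0.41 = 70.51 min.

70.51 min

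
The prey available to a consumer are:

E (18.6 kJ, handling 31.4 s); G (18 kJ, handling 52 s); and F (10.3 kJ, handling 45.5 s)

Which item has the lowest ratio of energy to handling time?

F

Profitability E/h (kJ/s): E = 18.6/31.4 = 0.592, G = 18/52 = 0.346, F = 10.3/45.5 = 0.226.
Ranked: E > G > F.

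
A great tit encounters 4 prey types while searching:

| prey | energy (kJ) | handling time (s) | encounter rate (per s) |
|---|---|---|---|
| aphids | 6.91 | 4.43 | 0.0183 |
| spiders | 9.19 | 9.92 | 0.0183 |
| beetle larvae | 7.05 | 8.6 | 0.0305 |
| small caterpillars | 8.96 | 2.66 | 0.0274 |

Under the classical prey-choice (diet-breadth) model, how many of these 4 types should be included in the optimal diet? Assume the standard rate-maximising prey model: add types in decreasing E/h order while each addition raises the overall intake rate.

4

Rank by E/h (kJ/s): small caterpillars 3.37, aphids 1.56, spiders 0.926, beetle larvae 0.82. Include each in turn until the next type's E/h falls below the running intake rate.
Rate on top 1: 0.2288. aphids: 1.56 > 0.2288 → include.
Rate on top 2: 0.3223. spiders: 0.926 > 0.3223 → include.
Rate on top 3: 0.4044. beetle larvae: 0.82 > 0.4044 → include.
Optimal diet: small caterpillars, aphids, spiders, beetle larvae — 4 of 4 types.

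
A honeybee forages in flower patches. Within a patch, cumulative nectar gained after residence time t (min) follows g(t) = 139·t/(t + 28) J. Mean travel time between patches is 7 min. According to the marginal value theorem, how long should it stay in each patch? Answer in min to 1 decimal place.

Maximise g(t)/(T+t): set derivative to zero → g'(t)(T+t) = g(t).
g'(t) = 139·28/(t + 28)². Setting 139·28/(t+28)² = 139t/[(t+28)(7+t)] gives 28(7+t) = t(t+28), so t² = 28×7 = 196.
t* = √196 = 14 min.

14.0 min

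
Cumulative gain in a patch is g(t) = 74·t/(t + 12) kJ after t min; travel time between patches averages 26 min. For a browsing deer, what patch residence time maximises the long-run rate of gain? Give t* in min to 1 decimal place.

17.7 min

Optimal t* satisfies g'(t*) = g(t*)/(T + t*).
g'(t) = 74·12/(t + 12)². Setting 74·12/(t+12)² = 74t/[(t+12)(26+t)] gives 12(26+t) = t(t+12), so t² = 12×26 = 312.
t* = √312 = 17.66 min.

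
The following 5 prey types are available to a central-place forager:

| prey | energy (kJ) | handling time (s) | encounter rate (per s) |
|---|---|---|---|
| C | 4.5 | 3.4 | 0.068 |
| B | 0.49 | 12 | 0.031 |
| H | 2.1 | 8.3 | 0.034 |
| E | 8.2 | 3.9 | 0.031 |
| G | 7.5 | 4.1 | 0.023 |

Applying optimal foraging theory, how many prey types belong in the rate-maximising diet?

3

Rank by E/h (kJ/s): E 2.1, G 1.83, C 1.32, H 0.253, B 0.0408. Include each in turn until the next type's E/h falls below the running intake rate.
Rate on top 1: 0.2268. G: 1.83 > 0.2268 → include.
Rate on top 2: 0.3511. C: 1.32 > 0.3511 → include.
Rate on top 3: 0.5066. H: 0.253 < 0.5066 → exclude; stop.
Optimal diet: E, G, C — 3 of 5 types.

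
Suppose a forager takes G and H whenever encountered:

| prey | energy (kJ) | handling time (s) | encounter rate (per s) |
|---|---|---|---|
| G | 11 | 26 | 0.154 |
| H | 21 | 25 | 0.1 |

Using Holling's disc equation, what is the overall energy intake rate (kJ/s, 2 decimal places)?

Energy encountered per unit search time: 0.154×11 + 0.1×21 = 3.794 kJ/s.
Handling time per unit search time: 0.154×26 + 0.1×25 = 6.504.
Rate = 3.794/(1 + 6.504) = 0.5056 kJ/s.

0.51 kJ/s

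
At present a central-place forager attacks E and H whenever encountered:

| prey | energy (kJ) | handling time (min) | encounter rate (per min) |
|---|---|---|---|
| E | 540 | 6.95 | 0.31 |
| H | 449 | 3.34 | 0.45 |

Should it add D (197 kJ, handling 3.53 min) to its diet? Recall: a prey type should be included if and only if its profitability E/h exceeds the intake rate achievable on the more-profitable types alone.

On E and H alone, R = ΣλE/(1+Σλh) = 369.5/4.657 = 79.32 kJ/min.
D: E/h = 197/3.53 = 55.81 kJ/min.
Since 55.81 < R, time spent handling D is better spent searching.

No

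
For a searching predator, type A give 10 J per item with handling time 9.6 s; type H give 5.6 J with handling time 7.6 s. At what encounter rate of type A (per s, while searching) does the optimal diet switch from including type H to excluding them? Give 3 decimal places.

At the threshold, the rate on type A alone equals the profitability of type H: λ·10/(1 + λ·9.6) = 5.6/7.6 = 0.7368.
Rearranging, λ(10 − 0.7368×9.6) = 0.7368, so λ = 0.7368/2.926 = 0.2518 per s.

0.252 per s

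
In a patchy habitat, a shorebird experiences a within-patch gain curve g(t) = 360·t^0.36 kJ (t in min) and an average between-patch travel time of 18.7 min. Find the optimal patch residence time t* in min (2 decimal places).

Optimal t* satisfies g'(t*) = g(t*)/(T + t*).
g'(t) = 0.36·360·t^-0.64. Setting 0.36·360·t^-0.64 = 360·t^0.36/(18.7+t) gives 0.36(18.7+t) = t, so 0.64·t = 0.36×18.7.
t* = 0.36×18.7/0.64 = 10.52 min.

10.52 min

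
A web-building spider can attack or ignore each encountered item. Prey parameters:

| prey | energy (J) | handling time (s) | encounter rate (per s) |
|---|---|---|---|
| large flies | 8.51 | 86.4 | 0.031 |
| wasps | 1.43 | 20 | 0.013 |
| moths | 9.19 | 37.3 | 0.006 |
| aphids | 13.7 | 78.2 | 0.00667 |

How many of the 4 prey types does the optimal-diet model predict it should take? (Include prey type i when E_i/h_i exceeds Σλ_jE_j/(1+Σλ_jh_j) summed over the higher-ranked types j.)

3

Profitabilities (E/h, J/s): moths 0.246, aphids 0.175, large flies 0.0985, wasps 0.0715. Add prey in this order while the next type's profitability exceeds the intake rate on those already taken.
Rate on top 1: 0.04506. aphids: 0.175 > 0.04506 → include.
Rate on top 2: 0.08395. large flies: 0.0985 > 0.08395 → include.
Rate on top 3: 0.09275. wasps: 0.0715 < 0.09275 → exclude; stop.
Optimal diet: moths, aphids, large flies — 3 of 4 types.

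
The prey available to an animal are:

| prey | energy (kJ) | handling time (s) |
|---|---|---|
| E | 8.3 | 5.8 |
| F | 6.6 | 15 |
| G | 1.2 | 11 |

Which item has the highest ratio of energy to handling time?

E

In descending order of E/h:
E: 8.3/5.8 = 1.43 kJ/s
F: 6.6/15 = 0.44 kJ/s
G: 1.2/11 = 0.109 kJ/s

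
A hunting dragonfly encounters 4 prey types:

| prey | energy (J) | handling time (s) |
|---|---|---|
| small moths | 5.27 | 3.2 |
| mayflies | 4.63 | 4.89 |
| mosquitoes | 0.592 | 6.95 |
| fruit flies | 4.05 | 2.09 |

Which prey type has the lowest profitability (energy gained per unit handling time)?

mosquitoes

Profitability E/h (J/s): small moths = 5.27/3.2 = 1.65, mayflies = 4.63/4.89 = 0.947, mosquitoes = 0.592/6.95 = 0.0852, fruit flies = 4.05/2.09 = 1.94.
Ranked: fruit flies > small moths > mayflies > mosquitoes.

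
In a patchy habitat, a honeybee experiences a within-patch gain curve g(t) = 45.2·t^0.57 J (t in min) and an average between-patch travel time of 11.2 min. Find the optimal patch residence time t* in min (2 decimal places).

14.85 min

Maximise g(t)/(T+t): set derivative to zero → g'(t)(T+t) = g(t).
g'(t) = 0.57·45.2·t^-0.43. Setting 0.57·45.2·t^-0.43 = 45.2·t^0.57/(11.2+t) gives 0.57(11.2+t) = t, so 0.43·t = 0.57×11.2.
t* = 0.57×11.2/0.43 = 14.85 min.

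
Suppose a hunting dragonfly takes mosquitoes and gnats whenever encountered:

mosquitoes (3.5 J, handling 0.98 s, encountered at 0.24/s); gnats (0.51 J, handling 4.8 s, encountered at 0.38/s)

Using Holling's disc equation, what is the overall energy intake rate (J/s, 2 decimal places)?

0.34 J/s

R = Σλ_iE_i / (1 + Σλ_ih_i)
Numerator: 0.24×3.5 + 0.38×0.51 = 1.034
Denominator: 1 + 0.24×0.98 + 0.38×4.8 = 3.059
R = 1.034/3.059 = 0.3379 J/s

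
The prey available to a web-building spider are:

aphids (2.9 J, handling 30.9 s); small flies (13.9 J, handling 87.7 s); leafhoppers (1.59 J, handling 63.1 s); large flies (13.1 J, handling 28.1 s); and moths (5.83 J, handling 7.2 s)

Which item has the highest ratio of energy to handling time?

moths

Profitability E/h (J/s): aphids = 2.9/30.9 = 0.0939, small flies = 13.9/87.7 = 0.158, leafhoppers = 1.59/63.1 = 0.0252, large flies = 13.1/28.1 = 0.466, moths = 5.83/7.2 = 0.81.
Ranked: moths > large flies > small flies > aphids > leafhoppers.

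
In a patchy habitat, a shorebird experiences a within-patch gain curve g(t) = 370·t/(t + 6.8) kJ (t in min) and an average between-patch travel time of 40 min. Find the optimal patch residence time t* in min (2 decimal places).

Optimal t* satisfies g'(t*) = g(t*)/(T + t*).
g'(t) = 370·6.8/(t + 6.8)². Setting 370·6.8/(t+6.8)² = 370t/[(t+6.8)(40+t)] gives 6.8(40+t) = t(t+6.8), so t² = 6.8×40 = 272.
t* = √272 = 16.49 min.

16.49 min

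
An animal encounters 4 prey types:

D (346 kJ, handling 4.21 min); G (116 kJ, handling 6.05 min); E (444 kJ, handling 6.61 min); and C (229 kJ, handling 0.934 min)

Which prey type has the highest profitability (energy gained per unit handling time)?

C

In descending order of E/h:
C: 229/0.934 = 245 kJ/min
D: 346/4.21 = 82.2 kJ/min
E: 444/6.61 = 67.2 kJ/min
G: 116/6.05 = 19.2 kJ/min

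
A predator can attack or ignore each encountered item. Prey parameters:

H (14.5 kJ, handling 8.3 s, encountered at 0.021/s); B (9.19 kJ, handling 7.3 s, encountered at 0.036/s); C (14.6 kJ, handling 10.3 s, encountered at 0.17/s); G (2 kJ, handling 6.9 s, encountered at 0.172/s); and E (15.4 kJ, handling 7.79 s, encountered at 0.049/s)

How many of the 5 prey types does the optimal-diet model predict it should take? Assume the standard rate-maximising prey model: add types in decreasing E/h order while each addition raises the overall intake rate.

Profitabilities (E/h, kJ/s): E 1.98, H 1.75, C 1.42, B 1.26, G 0.29. Add prey in this order while the next type's profitability exceeds the intake rate on those already taken.
Rate on top 1: 0.5461. H: 1.75 > 0.5461 → include.
Rate on top 2: 0.6807. C: 1.42 > 0.6807 → include.
Rate on top 3: 1.071. B: 1.26 > 1.071 → include.
Rate on top 4: 1.085. G: 0.29 < 1.085 → exclude; stop.
Optimal diet: E, H, C, B — 4 of 5 types.

4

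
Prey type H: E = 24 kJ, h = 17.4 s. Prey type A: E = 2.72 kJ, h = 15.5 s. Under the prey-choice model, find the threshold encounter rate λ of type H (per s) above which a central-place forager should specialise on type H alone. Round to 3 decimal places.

At the threshold, the rate on type H alone equals the profitability of type A: λ·24/(1 + λ·17.4) = 2.72/15.5 = 0.1755.
Rearranging, λ(24 − 0.1755×17.4) = 0.1755, so λ = 0.1755/20.95 = 0.008378 per s.

0.008 per s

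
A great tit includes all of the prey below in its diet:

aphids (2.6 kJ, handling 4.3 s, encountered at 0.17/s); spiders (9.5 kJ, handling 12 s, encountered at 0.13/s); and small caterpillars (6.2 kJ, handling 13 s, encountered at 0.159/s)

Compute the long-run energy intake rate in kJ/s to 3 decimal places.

0.497 kJ/s

R = Σλ_iE_i / (1 + Σλ_ih_i)
Numerator: 0.17×2.6 + 0.13×9.5 + 0.159×6.2 = 2.663
Denominator: 1 + 0.17×4.3 + 0.13×12 + 0.159×13 = 5.358
R = 2.663/5.358 = 0.497 kJ/s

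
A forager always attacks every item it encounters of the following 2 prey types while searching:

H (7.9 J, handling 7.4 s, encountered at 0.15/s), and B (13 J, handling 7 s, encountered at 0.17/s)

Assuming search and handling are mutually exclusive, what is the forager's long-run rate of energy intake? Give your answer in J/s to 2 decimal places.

1.03 J/s

R = (0.15×7.9 + 0.17×13) / (1 + 0.15×7.4 + 0.17×7) = 3.395/3.3 = 1.029 J/s.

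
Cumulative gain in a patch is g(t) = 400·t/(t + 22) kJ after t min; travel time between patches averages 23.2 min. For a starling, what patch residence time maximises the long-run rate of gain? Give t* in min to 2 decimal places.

22.59 min

Maximise g(t)/(T+t): set derivative to zero → g'(t)(T+t) = g(t).
g'(t) = 400·22/(t + 22)². Setting 400·22/(t+22)² = 400t/[(t+22)(23.2+t)] gives 22(23.2+t) = t(t+22), so t² = 22×23.2 = 510.4.
t* = √510.4 = 22.59 min.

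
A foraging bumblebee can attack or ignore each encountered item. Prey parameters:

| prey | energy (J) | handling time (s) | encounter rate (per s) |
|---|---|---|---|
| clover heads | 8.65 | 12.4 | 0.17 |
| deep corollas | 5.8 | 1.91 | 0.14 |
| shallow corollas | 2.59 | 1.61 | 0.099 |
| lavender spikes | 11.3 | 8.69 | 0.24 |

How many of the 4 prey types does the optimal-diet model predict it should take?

3

Profitabilities (E/h, J/s): deep corollas 3.04, shallow corollas 1.61, lavender spikes 1.3, clover heads 0.698. Add prey in this order while the next type's profitability exceeds the intake rate on those already taken.
Rate on top 1: 0.6407. shallow corollas: 1.61 > 0.6407 → include.
Rate on top 2: 0.7488. lavender spikes: 1.3 > 0.7488 → include.
Rate on top 3: 1.076. clover heads: 0.698 < 1.076 → exclude; stop.
Optimal diet: deep corollas, shallow corollas, lavender spikes — 3 of 4 types.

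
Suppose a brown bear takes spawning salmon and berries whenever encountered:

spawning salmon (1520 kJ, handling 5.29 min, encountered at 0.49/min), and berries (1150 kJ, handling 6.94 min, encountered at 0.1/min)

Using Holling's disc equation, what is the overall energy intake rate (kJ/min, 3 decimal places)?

R = Σλ_iE_i / (1 + Σλ_ih_i)
Numerator: 0.49×1520 + 0.1×1150 = 859.8
Denominator: 1 + 0.49×5.29 + 0.1×6.94 = 4.286
R = 859.8/4.286 = 200.6 kJ/min

200.602 kJ/min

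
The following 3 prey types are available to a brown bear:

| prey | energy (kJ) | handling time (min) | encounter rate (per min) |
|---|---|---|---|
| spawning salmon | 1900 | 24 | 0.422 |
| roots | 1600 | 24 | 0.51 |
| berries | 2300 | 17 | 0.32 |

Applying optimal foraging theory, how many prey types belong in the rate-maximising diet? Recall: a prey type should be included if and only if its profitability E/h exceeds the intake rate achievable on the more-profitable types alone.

E/h in descending order: berries 135, spawning salmon 79.2, roots 66.7 kJ/min. The optimal diet is the largest prefix of this list for which every included type satisfies E_i/h_i > R on the types above it.
Rate on top 1: 114.3. spawning salmon: 79.2 < 114.3 → exclude; stop.
Optimal diet: berries — 1 of 3 types.

1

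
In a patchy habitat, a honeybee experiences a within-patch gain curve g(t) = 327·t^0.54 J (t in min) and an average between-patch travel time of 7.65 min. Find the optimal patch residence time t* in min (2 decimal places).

8.98 min

Optimal t* satisfies g'(t*) = g(t*)/(T + t*).
g'(t) = 0.54·327·t^-0.46. Setting 0.54·327·t^-0.46 = 327·t^0.54/(7.65+t) gives 0.54(7.65+t) = t, so 0.46·t = 0.54×7.65.
t* = 0.54×7.65/0.46 = 8.98 min.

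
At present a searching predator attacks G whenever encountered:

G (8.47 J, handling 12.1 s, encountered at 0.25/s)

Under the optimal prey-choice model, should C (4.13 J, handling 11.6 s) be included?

On G alone, R = ΣλE/(1+Σλh) = 2.118/4.025 = 0.5261 J/s.
C: E/h = 4.13/11.6 = 0.356 J/s.
Since 0.356 < R, time spent handling C is better spent searching.

No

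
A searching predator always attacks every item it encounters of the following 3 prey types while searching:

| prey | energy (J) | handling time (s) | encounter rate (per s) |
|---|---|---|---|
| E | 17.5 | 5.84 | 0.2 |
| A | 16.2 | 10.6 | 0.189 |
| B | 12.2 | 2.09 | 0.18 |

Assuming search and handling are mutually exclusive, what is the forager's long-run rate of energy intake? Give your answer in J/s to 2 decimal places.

1.93 J/s

Energy encountered per unit search time: 0.2×17.5 + 0.189×16.2 + 0.18×12.2 = 8.758 J/s.
Handling time per unit search time: 0.2×5.84 + 0.189×10.6 + 0.18×2.09 = 3.548.
Rate = 8.758/(1 + 3.548) = 1.926 J/s.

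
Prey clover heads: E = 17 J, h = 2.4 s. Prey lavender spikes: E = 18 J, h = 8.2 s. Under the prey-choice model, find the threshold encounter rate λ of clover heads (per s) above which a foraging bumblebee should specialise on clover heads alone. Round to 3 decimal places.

0.187 per s

Drop lavender spikes once their profitability E₂/h₂ falls below the rate achievable on clover heads alone: E₂/h₂ = λE₁/(1 + λh₁).
Solve for λ: λE₁h₂ = E₂(1 + λh₁) → λ(E₁h₂ − E₂h₁) = E₂ → λ = E₂/(E₁h₂ − E₂h₁).
λ = 18/(17×8.2 − 18×2.4) = 18/96.2 = 0.1871 per s.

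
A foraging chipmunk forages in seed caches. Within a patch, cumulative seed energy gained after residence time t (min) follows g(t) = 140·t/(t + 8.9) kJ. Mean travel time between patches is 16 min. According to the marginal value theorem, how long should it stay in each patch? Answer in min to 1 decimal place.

By the marginal value theorem, leave when the instantaneous gain rate g'(t) equals the habitat-wide average g(t)/(T + t).
g'(t) = 140·8.9/(t + 8.9)². Setting 140·8.9/(t+8.9)² = 140t/[(t+8.9)(16+t)] gives 8.9(16+t) = t(t+8.9), so t² = 8.9×16 = 142.4.
t* = √142.4 = 11.93 min.

11.9 min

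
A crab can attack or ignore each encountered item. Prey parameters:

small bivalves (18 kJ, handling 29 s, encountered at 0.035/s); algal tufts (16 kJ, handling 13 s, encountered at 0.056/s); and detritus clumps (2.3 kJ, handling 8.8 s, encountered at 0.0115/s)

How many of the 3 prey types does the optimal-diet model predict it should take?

E/h in descending order: algal tufts 1.23, small bivalves 0.621, detritus clumps 0.261 kJ/s. The optimal diet is the largest prefix of this list for which every included type satisfies E_i/h_i > R on the types above it.
Rate on top 1: 0.5185. small bivalves: 0.621 > 0.5185 → include.
Rate on top 2: 0.5563. detritus clumps: 0.261 < 0.5563 → exclude; stop.
Optimal diet: algal tufts, small bivalves — 2 of 3 types.

2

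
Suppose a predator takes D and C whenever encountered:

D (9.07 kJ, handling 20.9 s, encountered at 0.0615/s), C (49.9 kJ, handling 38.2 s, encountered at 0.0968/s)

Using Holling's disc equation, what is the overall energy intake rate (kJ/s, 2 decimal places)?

R = (0.0615×9.07 + 0.0968×49.9) / (1 + 0.0615×20.9 + 0.0968×38.2) = 5.388/5.983 = 0.9006 kJ/s.

0.90 kJ/s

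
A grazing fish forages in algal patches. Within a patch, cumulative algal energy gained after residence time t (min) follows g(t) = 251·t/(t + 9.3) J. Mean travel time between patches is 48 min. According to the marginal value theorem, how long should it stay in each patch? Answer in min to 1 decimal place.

Maximise g(t)/(T+t): set derivative to zero → g'(t)(T+t) = g(t).
g'(t) = 251·9.3/(t + 9.3)². Setting 251·9.3/(t+9.3)² = 251t/[(t+9.3)(48+t)] gives 9.3(48+t) = t(t+9.3), so t² = 9.3×48 = 446.4.
t* = √446.4 = 21.13 min.

21.1 min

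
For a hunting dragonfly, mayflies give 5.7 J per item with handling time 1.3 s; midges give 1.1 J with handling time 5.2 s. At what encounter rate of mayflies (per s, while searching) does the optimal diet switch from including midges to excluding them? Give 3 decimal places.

Drop midges once their profitability E₂/h₂ falls below the rate achievable on mayflies alone: E₂/h₂ = λE₁/(1 + λh₁).
Solve for λ: λE₁h₂ = E₂(1 + λh₁) → λ(E₁h₂ − E₂h₁) = E₂ → λ = E₂/(E₁h₂ − E₂h₁).
λ = 1.1/(5.7×5.2 − 1.1×1.3) = 1.1/28.21 = 0.03899 per s.

0.039 per s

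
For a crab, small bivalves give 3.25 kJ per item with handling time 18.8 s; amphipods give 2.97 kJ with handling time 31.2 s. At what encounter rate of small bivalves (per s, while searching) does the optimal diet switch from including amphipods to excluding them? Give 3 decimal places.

0.065 per s

At the threshold, the rate on small bivalves alone equals the profitability of amphipods: λ·3.25/(1 + λ·18.8) = 2.97/31.2 = 0.09519.
Rearranging, λ(3.25 − 0.09519×18.8) = 0.09519, so λ = 0.09519/1.46 = 0.06518 per s.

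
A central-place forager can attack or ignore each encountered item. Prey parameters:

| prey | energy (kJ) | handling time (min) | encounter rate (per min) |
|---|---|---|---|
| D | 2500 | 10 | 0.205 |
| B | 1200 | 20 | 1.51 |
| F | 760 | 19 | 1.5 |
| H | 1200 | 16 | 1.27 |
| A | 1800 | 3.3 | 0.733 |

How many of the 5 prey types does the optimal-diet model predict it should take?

1

Profitabilities (E/h, kJ/min): A 545, D 250, H 75, B 60, F 40. Add prey in this order while the next type's profitability exceeds the intake rate on those already taken.
Rate on top 1: 385.9. D: 250 < 385.9 → exclude; stop.
Optimal diet: A — 1 of 5 types.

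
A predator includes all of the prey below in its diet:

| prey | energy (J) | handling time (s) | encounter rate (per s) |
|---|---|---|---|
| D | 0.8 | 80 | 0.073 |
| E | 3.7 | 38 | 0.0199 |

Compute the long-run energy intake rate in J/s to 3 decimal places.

0.017 J/s

R = Σλ_iE_i / (1 + Σλ_ih_i)
Numerator: 0.073×0.8 + 0.0199×3.7 = 0.132
Denominator: 1 + 0.073×80 + 0.0199×38 = 7.596
R = 0.132/7.596 = 0.01738 J/s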